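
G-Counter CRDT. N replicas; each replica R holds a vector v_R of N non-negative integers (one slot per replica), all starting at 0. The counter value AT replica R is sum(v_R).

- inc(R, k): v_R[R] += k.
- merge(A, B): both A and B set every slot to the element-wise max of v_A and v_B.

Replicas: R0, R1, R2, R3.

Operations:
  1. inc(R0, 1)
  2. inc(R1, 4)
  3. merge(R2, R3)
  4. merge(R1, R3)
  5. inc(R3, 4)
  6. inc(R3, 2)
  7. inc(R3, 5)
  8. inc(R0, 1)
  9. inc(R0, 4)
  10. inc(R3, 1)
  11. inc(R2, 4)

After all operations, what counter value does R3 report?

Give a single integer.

Answer: 16

Derivation:
Op 1: inc R0 by 1 -> R0=(1,0,0,0) value=1
Op 2: inc R1 by 4 -> R1=(0,4,0,0) value=4
Op 3: merge R2<->R3 -> R2=(0,0,0,0) R3=(0,0,0,0)
Op 4: merge R1<->R3 -> R1=(0,4,0,0) R3=(0,4,0,0)
Op 5: inc R3 by 4 -> R3=(0,4,0,4) value=8
Op 6: inc R3 by 2 -> R3=(0,4,0,6) value=10
Op 7: inc R3 by 5 -> R3=(0,4,0,11) value=15
Op 8: inc R0 by 1 -> R0=(2,0,0,0) value=2
Op 9: inc R0 by 4 -> R0=(6,0,0,0) value=6
Op 10: inc R3 by 1 -> R3=(0,4,0,12) value=16
Op 11: inc R2 by 4 -> R2=(0,0,4,0) value=4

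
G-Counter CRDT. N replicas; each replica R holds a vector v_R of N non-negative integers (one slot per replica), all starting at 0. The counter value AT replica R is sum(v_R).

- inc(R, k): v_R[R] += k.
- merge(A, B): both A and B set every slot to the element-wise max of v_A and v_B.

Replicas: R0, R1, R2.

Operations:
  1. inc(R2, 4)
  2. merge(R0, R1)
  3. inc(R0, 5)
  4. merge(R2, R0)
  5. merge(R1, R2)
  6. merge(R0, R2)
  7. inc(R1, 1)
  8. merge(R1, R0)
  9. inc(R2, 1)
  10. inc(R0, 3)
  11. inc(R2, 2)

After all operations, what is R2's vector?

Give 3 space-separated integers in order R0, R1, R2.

Op 1: inc R2 by 4 -> R2=(0,0,4) value=4
Op 2: merge R0<->R1 -> R0=(0,0,0) R1=(0,0,0)
Op 3: inc R0 by 5 -> R0=(5,0,0) value=5
Op 4: merge R2<->R0 -> R2=(5,0,4) R0=(5,0,4)
Op 5: merge R1<->R2 -> R1=(5,0,4) R2=(5,0,4)
Op 6: merge R0<->R2 -> R0=(5,0,4) R2=(5,0,4)
Op 7: inc R1 by 1 -> R1=(5,1,4) value=10
Op 8: merge R1<->R0 -> R1=(5,1,4) R0=(5,1,4)
Op 9: inc R2 by 1 -> R2=(5,0,5) value=10
Op 10: inc R0 by 3 -> R0=(8,1,4) value=13
Op 11: inc R2 by 2 -> R2=(5,0,7) value=12

Answer: 5 0 7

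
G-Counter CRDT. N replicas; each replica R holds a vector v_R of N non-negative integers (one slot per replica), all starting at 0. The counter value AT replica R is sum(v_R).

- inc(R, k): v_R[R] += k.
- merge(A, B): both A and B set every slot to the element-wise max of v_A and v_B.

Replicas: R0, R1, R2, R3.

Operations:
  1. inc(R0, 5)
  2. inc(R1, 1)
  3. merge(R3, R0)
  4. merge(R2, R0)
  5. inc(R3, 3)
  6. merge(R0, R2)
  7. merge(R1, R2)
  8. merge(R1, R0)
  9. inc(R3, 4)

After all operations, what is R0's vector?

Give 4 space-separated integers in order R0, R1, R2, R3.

Op 1: inc R0 by 5 -> R0=(5,0,0,0) value=5
Op 2: inc R1 by 1 -> R1=(0,1,0,0) value=1
Op 3: merge R3<->R0 -> R3=(5,0,0,0) R0=(5,0,0,0)
Op 4: merge R2<->R0 -> R2=(5,0,0,0) R0=(5,0,0,0)
Op 5: inc R3 by 3 -> R3=(5,0,0,3) value=8
Op 6: merge R0<->R2 -> R0=(5,0,0,0) R2=(5,0,0,0)
Op 7: merge R1<->R2 -> R1=(5,1,0,0) R2=(5,1,0,0)
Op 8: merge R1<->R0 -> R1=(5,1,0,0) R0=(5,1,0,0)
Op 9: inc R3 by 4 -> R3=(5,0,0,7) value=12

Answer: 5 1 0 0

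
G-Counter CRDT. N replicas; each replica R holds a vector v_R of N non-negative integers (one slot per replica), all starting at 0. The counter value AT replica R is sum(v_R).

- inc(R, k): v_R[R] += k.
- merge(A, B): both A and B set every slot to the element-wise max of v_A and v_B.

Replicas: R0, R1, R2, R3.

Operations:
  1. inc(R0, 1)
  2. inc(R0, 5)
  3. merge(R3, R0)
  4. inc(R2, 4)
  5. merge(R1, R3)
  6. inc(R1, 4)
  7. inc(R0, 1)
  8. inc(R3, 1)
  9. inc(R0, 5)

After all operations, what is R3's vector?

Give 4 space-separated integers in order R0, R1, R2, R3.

Op 1: inc R0 by 1 -> R0=(1,0,0,0) value=1
Op 2: inc R0 by 5 -> R0=(6,0,0,0) value=6
Op 3: merge R3<->R0 -> R3=(6,0,0,0) R0=(6,0,0,0)
Op 4: inc R2 by 4 -> R2=(0,0,4,0) value=4
Op 5: merge R1<->R3 -> R1=(6,0,0,0) R3=(6,0,0,0)
Op 6: inc R1 by 4 -> R1=(6,4,0,0) value=10
Op 7: inc R0 by 1 -> R0=(7,0,0,0) value=7
Op 8: inc R3 by 1 -> R3=(6,0,0,1) value=7
Op 9: inc R0 by 5 -> R0=(12,0,0,0) value=12

Answer: 6 0 0 1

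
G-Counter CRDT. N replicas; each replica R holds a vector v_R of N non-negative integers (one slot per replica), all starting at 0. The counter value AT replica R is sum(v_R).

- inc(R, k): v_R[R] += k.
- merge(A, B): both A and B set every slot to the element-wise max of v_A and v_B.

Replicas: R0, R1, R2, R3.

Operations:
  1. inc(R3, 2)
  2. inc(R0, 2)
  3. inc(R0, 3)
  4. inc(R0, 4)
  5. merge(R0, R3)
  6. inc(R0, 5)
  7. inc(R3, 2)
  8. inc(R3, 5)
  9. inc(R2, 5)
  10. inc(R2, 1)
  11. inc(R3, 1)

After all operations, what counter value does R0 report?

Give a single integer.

Op 1: inc R3 by 2 -> R3=(0,0,0,2) value=2
Op 2: inc R0 by 2 -> R0=(2,0,0,0) value=2
Op 3: inc R0 by 3 -> R0=(5,0,0,0) value=5
Op 4: inc R0 by 4 -> R0=(9,0,0,0) value=9
Op 5: merge R0<->R3 -> R0=(9,0,0,2) R3=(9,0,0,2)
Op 6: inc R0 by 5 -> R0=(14,0,0,2) value=16
Op 7: inc R3 by 2 -> R3=(9,0,0,4) value=13
Op 8: inc R3 by 5 -> R3=(9,0,0,9) value=18
Op 9: inc R2 by 5 -> R2=(0,0,5,0) value=5
Op 10: inc R2 by 1 -> R2=(0,0,6,0) value=6
Op 11: inc R3 by 1 -> R3=(9,0,0,10) value=19

Answer: 16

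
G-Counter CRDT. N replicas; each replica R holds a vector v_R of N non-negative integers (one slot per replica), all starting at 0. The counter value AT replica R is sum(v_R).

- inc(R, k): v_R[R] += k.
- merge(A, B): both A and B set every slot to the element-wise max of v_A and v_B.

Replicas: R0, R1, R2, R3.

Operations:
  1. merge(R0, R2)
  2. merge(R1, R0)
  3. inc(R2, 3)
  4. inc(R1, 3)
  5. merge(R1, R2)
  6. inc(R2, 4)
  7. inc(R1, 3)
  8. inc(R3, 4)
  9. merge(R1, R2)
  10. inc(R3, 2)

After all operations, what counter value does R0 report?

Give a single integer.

Answer: 0

Derivation:
Op 1: merge R0<->R2 -> R0=(0,0,0,0) R2=(0,0,0,0)
Op 2: merge R1<->R0 -> R1=(0,0,0,0) R0=(0,0,0,0)
Op 3: inc R2 by 3 -> R2=(0,0,3,0) value=3
Op 4: inc R1 by 3 -> R1=(0,3,0,0) value=3
Op 5: merge R1<->R2 -> R1=(0,3,3,0) R2=(0,3,3,0)
Op 6: inc R2 by 4 -> R2=(0,3,7,0) value=10
Op 7: inc R1 by 3 -> R1=(0,6,3,0) value=9
Op 8: inc R3 by 4 -> R3=(0,0,0,4) value=4
Op 9: merge R1<->R2 -> R1=(0,6,7,0) R2=(0,6,7,0)
Op 10: inc R3 by 2 -> R3=(0,0,0,6) value=6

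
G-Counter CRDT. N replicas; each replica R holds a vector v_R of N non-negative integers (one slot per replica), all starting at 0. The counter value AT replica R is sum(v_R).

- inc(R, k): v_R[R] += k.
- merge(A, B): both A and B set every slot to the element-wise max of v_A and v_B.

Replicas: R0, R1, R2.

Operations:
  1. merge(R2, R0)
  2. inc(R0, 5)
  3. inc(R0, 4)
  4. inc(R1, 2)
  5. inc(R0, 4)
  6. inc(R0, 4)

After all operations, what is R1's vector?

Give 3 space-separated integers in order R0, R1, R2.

Answer: 0 2 0

Derivation:
Op 1: merge R2<->R0 -> R2=(0,0,0) R0=(0,0,0)
Op 2: inc R0 by 5 -> R0=(5,0,0) value=5
Op 3: inc R0 by 4 -> R0=(9,0,0) value=9
Op 4: inc R1 by 2 -> R1=(0,2,0) value=2
Op 5: inc R0 by 4 -> R0=(13,0,0) value=13
Op 6: inc R0 by 4 -> R0=(17,0,0) value=17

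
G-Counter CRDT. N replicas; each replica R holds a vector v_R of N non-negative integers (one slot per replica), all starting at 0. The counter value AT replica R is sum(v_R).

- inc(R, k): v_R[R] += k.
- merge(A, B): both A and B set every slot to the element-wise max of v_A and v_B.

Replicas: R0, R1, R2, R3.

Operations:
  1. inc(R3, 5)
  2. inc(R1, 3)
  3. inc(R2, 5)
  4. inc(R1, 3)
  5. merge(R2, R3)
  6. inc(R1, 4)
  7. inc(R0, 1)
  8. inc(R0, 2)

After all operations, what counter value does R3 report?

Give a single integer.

Answer: 10

Derivation:
Op 1: inc R3 by 5 -> R3=(0,0,0,5) value=5
Op 2: inc R1 by 3 -> R1=(0,3,0,0) value=3
Op 3: inc R2 by 5 -> R2=(0,0,5,0) value=5
Op 4: inc R1 by 3 -> R1=(0,6,0,0) value=6
Op 5: merge R2<->R3 -> R2=(0,0,5,5) R3=(0,0,5,5)
Op 6: inc R1 by 4 -> R1=(0,10,0,0) value=10
Op 7: inc R0 by 1 -> R0=(1,0,0,0) value=1
Op 8: inc R0 by 2 -> R0=(3,0,0,0) value=3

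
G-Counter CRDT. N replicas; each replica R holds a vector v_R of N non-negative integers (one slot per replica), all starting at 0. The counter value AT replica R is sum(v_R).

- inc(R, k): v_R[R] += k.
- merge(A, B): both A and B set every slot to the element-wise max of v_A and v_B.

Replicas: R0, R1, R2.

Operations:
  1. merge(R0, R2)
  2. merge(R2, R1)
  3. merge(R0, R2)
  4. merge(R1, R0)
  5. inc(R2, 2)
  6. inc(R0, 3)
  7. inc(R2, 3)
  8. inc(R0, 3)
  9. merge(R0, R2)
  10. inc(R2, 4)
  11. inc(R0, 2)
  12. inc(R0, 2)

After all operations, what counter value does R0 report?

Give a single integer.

Answer: 15

Derivation:
Op 1: merge R0<->R2 -> R0=(0,0,0) R2=(0,0,0)
Op 2: merge R2<->R1 -> R2=(0,0,0) R1=(0,0,0)
Op 3: merge R0<->R2 -> R0=(0,0,0) R2=(0,0,0)
Op 4: merge R1<->R0 -> R1=(0,0,0) R0=(0,0,0)
Op 5: inc R2 by 2 -> R2=(0,0,2) value=2
Op 6: inc R0 by 3 -> R0=(3,0,0) value=3
Op 7: inc R2 by 3 -> R2=(0,0,5) value=5
Op 8: inc R0 by 3 -> R0=(6,0,0) value=6
Op 9: merge R0<->R2 -> R0=(6,0,5) R2=(6,0,5)
Op 10: inc R2 by 4 -> R2=(6,0,9) value=15
Op 11: inc R0 by 2 -> R0=(8,0,5) value=13
Op 12: inc R0 by 2 -> R0=(10,0,5) value=15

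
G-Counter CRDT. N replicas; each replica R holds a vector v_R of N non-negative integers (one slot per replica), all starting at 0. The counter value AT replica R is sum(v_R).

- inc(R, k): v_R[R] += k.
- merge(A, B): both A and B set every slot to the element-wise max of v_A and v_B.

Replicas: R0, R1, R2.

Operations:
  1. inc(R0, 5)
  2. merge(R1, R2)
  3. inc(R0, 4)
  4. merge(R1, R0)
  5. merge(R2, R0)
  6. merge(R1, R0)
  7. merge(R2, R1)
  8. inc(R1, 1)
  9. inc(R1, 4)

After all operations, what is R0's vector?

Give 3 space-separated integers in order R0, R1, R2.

Answer: 9 0 0

Derivation:
Op 1: inc R0 by 5 -> R0=(5,0,0) value=5
Op 2: merge R1<->R2 -> R1=(0,0,0) R2=(0,0,0)
Op 3: inc R0 by 4 -> R0=(9,0,0) value=9
Op 4: merge R1<->R0 -> R1=(9,0,0) R0=(9,0,0)
Op 5: merge R2<->R0 -> R2=(9,0,0) R0=(9,0,0)
Op 6: merge R1<->R0 -> R1=(9,0,0) R0=(9,0,0)
Op 7: merge R2<->R1 -> R2=(9,0,0) R1=(9,0,0)
Op 8: inc R1 by 1 -> R1=(9,1,0) value=10
Op 9: inc R1 by 4 -> R1=(9,5,0) value=14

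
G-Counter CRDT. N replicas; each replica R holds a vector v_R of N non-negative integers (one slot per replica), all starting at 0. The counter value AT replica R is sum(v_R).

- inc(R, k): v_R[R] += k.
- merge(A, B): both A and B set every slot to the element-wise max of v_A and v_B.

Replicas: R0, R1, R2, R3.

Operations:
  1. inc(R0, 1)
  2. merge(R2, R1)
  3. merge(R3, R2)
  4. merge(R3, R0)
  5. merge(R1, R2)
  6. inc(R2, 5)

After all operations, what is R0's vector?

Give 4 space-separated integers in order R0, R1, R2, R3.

Answer: 1 0 0 0

Derivation:
Op 1: inc R0 by 1 -> R0=(1,0,0,0) value=1
Op 2: merge R2<->R1 -> R2=(0,0,0,0) R1=(0,0,0,0)
Op 3: merge R3<->R2 -> R3=(0,0,0,0) R2=(0,0,0,0)
Op 4: merge R3<->R0 -> R3=(1,0,0,0) R0=(1,0,0,0)
Op 5: merge R1<->R2 -> R1=(0,0,0,0) R2=(0,0,0,0)
Op 6: inc R2 by 5 -> R2=(0,0,5,0) value=5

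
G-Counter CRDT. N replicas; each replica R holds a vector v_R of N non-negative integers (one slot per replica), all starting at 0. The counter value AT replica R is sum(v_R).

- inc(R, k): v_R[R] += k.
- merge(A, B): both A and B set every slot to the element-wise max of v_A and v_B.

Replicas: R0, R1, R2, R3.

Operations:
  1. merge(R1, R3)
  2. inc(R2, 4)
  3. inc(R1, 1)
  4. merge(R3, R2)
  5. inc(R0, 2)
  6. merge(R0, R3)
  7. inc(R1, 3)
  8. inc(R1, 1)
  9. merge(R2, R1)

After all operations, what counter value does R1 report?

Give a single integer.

Answer: 9

Derivation:
Op 1: merge R1<->R3 -> R1=(0,0,0,0) R3=(0,0,0,0)
Op 2: inc R2 by 4 -> R2=(0,0,4,0) value=4
Op 3: inc R1 by 1 -> R1=(0,1,0,0) value=1
Op 4: merge R3<->R2 -> R3=(0,0,4,0) R2=(0,0,4,0)
Op 5: inc R0 by 2 -> R0=(2,0,0,0) value=2
Op 6: merge R0<->R3 -> R0=(2,0,4,0) R3=(2,0,4,0)
Op 7: inc R1 by 3 -> R1=(0,4,0,0) value=4
Op 8: inc R1 by 1 -> R1=(0,5,0,0) value=5
Op 9: merge R2<->R1 -> R2=(0,5,4,0) R1=(0,5,4,0)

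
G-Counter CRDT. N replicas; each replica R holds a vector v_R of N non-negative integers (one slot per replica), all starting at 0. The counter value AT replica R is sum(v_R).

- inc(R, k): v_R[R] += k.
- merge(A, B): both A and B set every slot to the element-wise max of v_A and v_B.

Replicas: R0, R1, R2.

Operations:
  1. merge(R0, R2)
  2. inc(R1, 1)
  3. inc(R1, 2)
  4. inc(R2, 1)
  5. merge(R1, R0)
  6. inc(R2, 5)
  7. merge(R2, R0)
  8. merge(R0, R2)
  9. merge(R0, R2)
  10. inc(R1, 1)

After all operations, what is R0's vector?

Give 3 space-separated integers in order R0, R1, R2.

Answer: 0 3 6

Derivation:
Op 1: merge R0<->R2 -> R0=(0,0,0) R2=(0,0,0)
Op 2: inc R1 by 1 -> R1=(0,1,0) value=1
Op 3: inc R1 by 2 -> R1=(0,3,0) value=3
Op 4: inc R2 by 1 -> R2=(0,0,1) value=1
Op 5: merge R1<->R0 -> R1=(0,3,0) R0=(0,3,0)
Op 6: inc R2 by 5 -> R2=(0,0,6) value=6
Op 7: merge R2<->R0 -> R2=(0,3,6) R0=(0,3,6)
Op 8: merge R0<->R2 -> R0=(0,3,6) R2=(0,3,6)
Op 9: merge R0<->R2 -> R0=(0,3,6) R2=(0,3,6)
Op 10: inc R1 by 1 -> R1=(0,4,0) value=4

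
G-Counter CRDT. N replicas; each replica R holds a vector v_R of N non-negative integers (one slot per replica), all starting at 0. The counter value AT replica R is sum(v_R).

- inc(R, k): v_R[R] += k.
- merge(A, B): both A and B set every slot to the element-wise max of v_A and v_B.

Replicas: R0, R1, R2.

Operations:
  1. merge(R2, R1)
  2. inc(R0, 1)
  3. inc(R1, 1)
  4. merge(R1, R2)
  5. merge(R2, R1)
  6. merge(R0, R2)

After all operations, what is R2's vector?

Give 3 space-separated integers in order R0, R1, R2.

Op 1: merge R2<->R1 -> R2=(0,0,0) R1=(0,0,0)
Op 2: inc R0 by 1 -> R0=(1,0,0) value=1
Op 3: inc R1 by 1 -> R1=(0,1,0) value=1
Op 4: merge R1<->R2 -> R1=(0,1,0) R2=(0,1,0)
Op 5: merge R2<->R1 -> R2=(0,1,0) R1=(0,1,0)
Op 6: merge R0<->R2 -> R0=(1,1,0) R2=(1,1,0)

Answer: 1 1 0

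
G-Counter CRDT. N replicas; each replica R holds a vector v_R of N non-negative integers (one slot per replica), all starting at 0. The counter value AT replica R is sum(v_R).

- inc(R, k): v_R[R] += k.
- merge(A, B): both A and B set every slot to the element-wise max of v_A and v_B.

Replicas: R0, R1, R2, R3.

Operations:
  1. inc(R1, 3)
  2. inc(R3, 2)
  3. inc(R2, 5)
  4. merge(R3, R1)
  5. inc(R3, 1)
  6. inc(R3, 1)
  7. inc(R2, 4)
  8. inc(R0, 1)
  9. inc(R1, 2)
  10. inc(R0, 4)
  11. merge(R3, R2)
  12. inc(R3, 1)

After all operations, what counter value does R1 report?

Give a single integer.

Op 1: inc R1 by 3 -> R1=(0,3,0,0) value=3
Op 2: inc R3 by 2 -> R3=(0,0,0,2) value=2
Op 3: inc R2 by 5 -> R2=(0,0,5,0) value=5
Op 4: merge R3<->R1 -> R3=(0,3,0,2) R1=(0,3,0,2)
Op 5: inc R3 by 1 -> R3=(0,3,0,3) value=6
Op 6: inc R3 by 1 -> R3=(0,3,0,4) value=7
Op 7: inc R2 by 4 -> R2=(0,0,9,0) value=9
Op 8: inc R0 by 1 -> R0=(1,0,0,0) value=1
Op 9: inc R1 by 2 -> R1=(0,5,0,2) value=7
Op 10: inc R0 by 4 -> R0=(5,0,0,0) value=5
Op 11: merge R3<->R2 -> R3=(0,3,9,4) R2=(0,3,9,4)
Op 12: inc R3 by 1 -> R3=(0,3,9,5) value=17

Answer: 7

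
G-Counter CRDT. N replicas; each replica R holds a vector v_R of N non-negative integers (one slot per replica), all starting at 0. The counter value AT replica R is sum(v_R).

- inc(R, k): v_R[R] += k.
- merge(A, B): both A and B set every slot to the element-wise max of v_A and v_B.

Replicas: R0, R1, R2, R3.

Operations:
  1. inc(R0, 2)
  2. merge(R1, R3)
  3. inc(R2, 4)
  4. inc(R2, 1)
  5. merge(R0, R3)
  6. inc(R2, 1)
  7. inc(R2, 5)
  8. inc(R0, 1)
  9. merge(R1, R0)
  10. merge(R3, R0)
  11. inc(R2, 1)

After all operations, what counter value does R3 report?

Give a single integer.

Answer: 3

Derivation:
Op 1: inc R0 by 2 -> R0=(2,0,0,0) value=2
Op 2: merge R1<->R3 -> R1=(0,0,0,0) R3=(0,0,0,0)
Op 3: inc R2 by 4 -> R2=(0,0,4,0) value=4
Op 4: inc R2 by 1 -> R2=(0,0,5,0) value=5
Op 5: merge R0<->R3 -> R0=(2,0,0,0) R3=(2,0,0,0)
Op 6: inc R2 by 1 -> R2=(0,0,6,0) value=6
Op 7: inc R2 by 5 -> R2=(0,0,11,0) value=11
Op 8: inc R0 by 1 -> R0=(3,0,0,0) value=3
Op 9: merge R1<->R0 -> R1=(3,0,0,0) R0=(3,0,0,0)
Op 10: merge R3<->R0 -> R3=(3,0,0,0) R0=(3,0,0,0)
Op 11: inc R2 by 1 -> R2=(0,0,12,0) value=12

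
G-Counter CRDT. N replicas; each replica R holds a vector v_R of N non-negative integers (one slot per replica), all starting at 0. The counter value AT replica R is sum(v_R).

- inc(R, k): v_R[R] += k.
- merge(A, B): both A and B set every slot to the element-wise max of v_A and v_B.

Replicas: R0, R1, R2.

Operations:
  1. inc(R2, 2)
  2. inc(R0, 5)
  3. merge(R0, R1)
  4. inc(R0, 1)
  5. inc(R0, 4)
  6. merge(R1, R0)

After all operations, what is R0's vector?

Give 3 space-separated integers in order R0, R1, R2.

Answer: 10 0 0

Derivation:
Op 1: inc R2 by 2 -> R2=(0,0,2) value=2
Op 2: inc R0 by 5 -> R0=(5,0,0) value=5
Op 3: merge R0<->R1 -> R0=(5,0,0) R1=(5,0,0)
Op 4: inc R0 by 1 -> R0=(6,0,0) value=6
Op 5: inc R0 by 4 -> R0=(10,0,0) value=10
Op 6: merge R1<->R0 -> R1=(10,0,0) R0=(10,0,0)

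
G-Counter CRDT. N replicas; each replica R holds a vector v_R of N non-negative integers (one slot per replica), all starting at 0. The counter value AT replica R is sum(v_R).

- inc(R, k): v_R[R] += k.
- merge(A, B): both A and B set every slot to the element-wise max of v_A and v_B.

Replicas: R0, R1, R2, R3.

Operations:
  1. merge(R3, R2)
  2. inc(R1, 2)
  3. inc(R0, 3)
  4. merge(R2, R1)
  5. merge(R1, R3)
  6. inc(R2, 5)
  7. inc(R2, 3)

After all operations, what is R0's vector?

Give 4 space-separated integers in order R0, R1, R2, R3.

Op 1: merge R3<->R2 -> R3=(0,0,0,0) R2=(0,0,0,0)
Op 2: inc R1 by 2 -> R1=(0,2,0,0) value=2
Op 3: inc R0 by 3 -> R0=(3,0,0,0) value=3
Op 4: merge R2<->R1 -> R2=(0,2,0,0) R1=(0,2,0,0)
Op 5: merge R1<->R3 -> R1=(0,2,0,0) R3=(0,2,0,0)
Op 6: inc R2 by 5 -> R2=(0,2,5,0) value=7
Op 7: inc R2 by 3 -> R2=(0,2,8,0) value=10

Answer: 3 0 0 0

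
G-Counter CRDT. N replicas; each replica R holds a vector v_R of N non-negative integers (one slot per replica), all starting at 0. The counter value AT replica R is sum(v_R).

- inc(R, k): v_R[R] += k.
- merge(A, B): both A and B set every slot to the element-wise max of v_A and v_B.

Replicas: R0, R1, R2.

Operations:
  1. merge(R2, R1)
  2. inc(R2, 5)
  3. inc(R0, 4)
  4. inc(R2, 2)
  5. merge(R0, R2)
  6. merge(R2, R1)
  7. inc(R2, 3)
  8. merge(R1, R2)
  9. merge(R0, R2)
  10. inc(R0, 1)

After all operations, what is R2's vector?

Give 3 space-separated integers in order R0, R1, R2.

Answer: 4 0 10

Derivation:
Op 1: merge R2<->R1 -> R2=(0,0,0) R1=(0,0,0)
Op 2: inc R2 by 5 -> R2=(0,0,5) value=5
Op 3: inc R0 by 4 -> R0=(4,0,0) value=4
Op 4: inc R2 by 2 -> R2=(0,0,7) value=7
Op 5: merge R0<->R2 -> R0=(4,0,7) R2=(4,0,7)
Op 6: merge R2<->R1 -> R2=(4,0,7) R1=(4,0,7)
Op 7: inc R2 by 3 -> R2=(4,0,10) value=14
Op 8: merge R1<->R2 -> R1=(4,0,10) R2=(4,0,10)
Op 9: merge R0<->R2 -> R0=(4,0,10) R2=(4,0,10)
Op 10: inc R0 by 1 -> R0=(5,0,10) value=15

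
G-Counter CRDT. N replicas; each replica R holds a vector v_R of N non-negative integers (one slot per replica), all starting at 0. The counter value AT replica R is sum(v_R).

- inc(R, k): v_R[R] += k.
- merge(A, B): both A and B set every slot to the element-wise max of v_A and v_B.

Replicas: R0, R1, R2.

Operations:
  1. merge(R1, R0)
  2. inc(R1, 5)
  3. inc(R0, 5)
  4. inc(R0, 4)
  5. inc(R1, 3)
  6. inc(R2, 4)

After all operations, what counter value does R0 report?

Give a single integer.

Op 1: merge R1<->R0 -> R1=(0,0,0) R0=(0,0,0)
Op 2: inc R1 by 5 -> R1=(0,5,0) value=5
Op 3: inc R0 by 5 -> R0=(5,0,0) value=5
Op 4: inc R0 by 4 -> R0=(9,0,0) value=9
Op 5: inc R1 by 3 -> R1=(0,8,0) value=8
Op 6: inc R2 by 4 -> R2=(0,0,4) value=4

Answer: 9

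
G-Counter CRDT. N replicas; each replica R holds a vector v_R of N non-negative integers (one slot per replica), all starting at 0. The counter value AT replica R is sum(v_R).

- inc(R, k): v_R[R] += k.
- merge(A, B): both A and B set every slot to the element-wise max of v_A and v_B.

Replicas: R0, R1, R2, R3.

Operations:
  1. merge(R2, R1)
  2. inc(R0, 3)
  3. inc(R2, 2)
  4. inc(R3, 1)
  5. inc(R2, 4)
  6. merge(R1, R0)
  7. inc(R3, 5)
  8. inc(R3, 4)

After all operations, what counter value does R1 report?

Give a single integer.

Answer: 3

Derivation:
Op 1: merge R2<->R1 -> R2=(0,0,0,0) R1=(0,0,0,0)
Op 2: inc R0 by 3 -> R0=(3,0,0,0) value=3
Op 3: inc R2 by 2 -> R2=(0,0,2,0) value=2
Op 4: inc R3 by 1 -> R3=(0,0,0,1) value=1
Op 5: inc R2 by 4 -> R2=(0,0,6,0) value=6
Op 6: merge R1<->R0 -> R1=(3,0,0,0) R0=(3,0,0,0)
Op 7: inc R3 by 5 -> R3=(0,0,0,6) value=6
Op 8: inc R3 by 4 -> R3=(0,0,0,10) value=10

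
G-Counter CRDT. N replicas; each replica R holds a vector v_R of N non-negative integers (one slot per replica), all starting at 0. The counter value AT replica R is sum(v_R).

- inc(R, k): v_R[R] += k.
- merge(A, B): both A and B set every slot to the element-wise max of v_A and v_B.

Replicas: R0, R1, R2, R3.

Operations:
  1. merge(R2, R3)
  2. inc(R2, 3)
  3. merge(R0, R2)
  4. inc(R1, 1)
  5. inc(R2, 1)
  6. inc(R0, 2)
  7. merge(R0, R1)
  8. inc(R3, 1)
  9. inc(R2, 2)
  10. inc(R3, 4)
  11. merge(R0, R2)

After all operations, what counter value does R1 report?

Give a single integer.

Answer: 6

Derivation:
Op 1: merge R2<->R3 -> R2=(0,0,0,0) R3=(0,0,0,0)
Op 2: inc R2 by 3 -> R2=(0,0,3,0) value=3
Op 3: merge R0<->R2 -> R0=(0,0,3,0) R2=(0,0,3,0)
Op 4: inc R1 by 1 -> R1=(0,1,0,0) value=1
Op 5: inc R2 by 1 -> R2=(0,0,4,0) value=4
Op 6: inc R0 by 2 -> R0=(2,0,3,0) value=5
Op 7: merge R0<->R1 -> R0=(2,1,3,0) R1=(2,1,3,0)
Op 8: inc R3 by 1 -> R3=(0,0,0,1) value=1
Op 9: inc R2 by 2 -> R2=(0,0,6,0) value=6
Op 10: inc R3 by 4 -> R3=(0,0,0,5) value=5
Op 11: merge R0<->R2 -> R0=(2,1,6,0) R2=(2,1,6,0)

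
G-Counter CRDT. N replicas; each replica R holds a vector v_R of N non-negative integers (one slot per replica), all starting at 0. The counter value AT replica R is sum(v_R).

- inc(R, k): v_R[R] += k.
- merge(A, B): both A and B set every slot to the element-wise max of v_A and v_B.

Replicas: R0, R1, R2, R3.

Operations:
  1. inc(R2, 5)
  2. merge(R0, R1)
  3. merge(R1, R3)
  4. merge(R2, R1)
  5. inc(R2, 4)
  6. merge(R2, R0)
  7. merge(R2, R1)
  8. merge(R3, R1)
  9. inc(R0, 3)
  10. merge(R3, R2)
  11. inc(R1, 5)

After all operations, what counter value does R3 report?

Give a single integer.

Op 1: inc R2 by 5 -> R2=(0,0,5,0) value=5
Op 2: merge R0<->R1 -> R0=(0,0,0,0) R1=(0,0,0,0)
Op 3: merge R1<->R3 -> R1=(0,0,0,0) R3=(0,0,0,0)
Op 4: merge R2<->R1 -> R2=(0,0,5,0) R1=(0,0,5,0)
Op 5: inc R2 by 4 -> R2=(0,0,9,0) value=9
Op 6: merge R2<->R0 -> R2=(0,0,9,0) R0=(0,0,9,0)
Op 7: merge R2<->R1 -> R2=(0,0,9,0) R1=(0,0,9,0)
Op 8: merge R3<->R1 -> R3=(0,0,9,0) R1=(0,0,9,0)
Op 9: inc R0 by 3 -> R0=(3,0,9,0) value=12
Op 10: merge R3<->R2 -> R3=(0,0,9,0) R2=(0,0,9,0)
Op 11: inc R1 by 5 -> R1=(0,5,9,0) value=14

Answer: 9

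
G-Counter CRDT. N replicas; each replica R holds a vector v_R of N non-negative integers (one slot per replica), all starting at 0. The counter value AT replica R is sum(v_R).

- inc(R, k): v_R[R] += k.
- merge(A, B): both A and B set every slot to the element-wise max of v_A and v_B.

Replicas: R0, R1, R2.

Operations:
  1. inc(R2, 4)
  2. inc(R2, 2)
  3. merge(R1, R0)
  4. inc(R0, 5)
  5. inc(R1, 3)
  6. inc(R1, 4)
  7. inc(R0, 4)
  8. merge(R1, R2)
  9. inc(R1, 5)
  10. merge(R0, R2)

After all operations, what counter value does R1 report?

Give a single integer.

Op 1: inc R2 by 4 -> R2=(0,0,4) value=4
Op 2: inc R2 by 2 -> R2=(0,0,6) value=6
Op 3: merge R1<->R0 -> R1=(0,0,0) R0=(0,0,0)
Op 4: inc R0 by 5 -> R0=(5,0,0) value=5
Op 5: inc R1 by 3 -> R1=(0,3,0) value=3
Op 6: inc R1 by 4 -> R1=(0,7,0) value=7
Op 7: inc R0 by 4 -> R0=(9,0,0) value=9
Op 8: merge R1<->R2 -> R1=(0,7,6) R2=(0,7,6)
Op 9: inc R1 by 5 -> R1=(0,12,6) value=18
Op 10: merge R0<->R2 -> R0=(9,7,6) R2=(9,7,6)

Answer: 18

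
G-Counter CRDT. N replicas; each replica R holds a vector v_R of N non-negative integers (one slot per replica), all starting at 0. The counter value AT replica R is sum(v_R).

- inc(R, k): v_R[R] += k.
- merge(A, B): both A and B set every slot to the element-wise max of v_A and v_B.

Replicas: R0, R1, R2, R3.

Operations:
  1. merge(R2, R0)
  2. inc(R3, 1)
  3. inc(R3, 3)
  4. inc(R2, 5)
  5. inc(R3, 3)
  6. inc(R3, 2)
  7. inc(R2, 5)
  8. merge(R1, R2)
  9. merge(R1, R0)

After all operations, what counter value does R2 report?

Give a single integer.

Op 1: merge R2<->R0 -> R2=(0,0,0,0) R0=(0,0,0,0)
Op 2: inc R3 by 1 -> R3=(0,0,0,1) value=1
Op 3: inc R3 by 3 -> R3=(0,0,0,4) value=4
Op 4: inc R2 by 5 -> R2=(0,0,5,0) value=5
Op 5: inc R3 by 3 -> R3=(0,0,0,7) value=7
Op 6: inc R3 by 2 -> R3=(0,0,0,9) value=9
Op 7: inc R2 by 5 -> R2=(0,0,10,0) value=10
Op 8: merge R1<->R2 -> R1=(0,0,10,0) R2=(0,0,10,0)
Op 9: merge R1<->R0 -> R1=(0,0,10,0) R0=(0,0,10,0)

Answer: 10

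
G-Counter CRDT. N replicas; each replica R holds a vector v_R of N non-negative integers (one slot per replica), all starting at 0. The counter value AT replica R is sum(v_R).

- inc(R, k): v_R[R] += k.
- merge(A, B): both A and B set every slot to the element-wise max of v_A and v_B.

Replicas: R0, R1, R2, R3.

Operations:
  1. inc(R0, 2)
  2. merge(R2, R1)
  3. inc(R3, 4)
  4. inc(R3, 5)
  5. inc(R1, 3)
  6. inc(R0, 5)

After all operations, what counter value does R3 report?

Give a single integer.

Answer: 9

Derivation:
Op 1: inc R0 by 2 -> R0=(2,0,0,0) value=2
Op 2: merge R2<->R1 -> R2=(0,0,0,0) R1=(0,0,0,0)
Op 3: inc R3 by 4 -> R3=(0,0,0,4) value=4
Op 4: inc R3 by 5 -> R3=(0,0,0,9) value=9
Op 5: inc R1 by 3 -> R1=(0,3,0,0) value=3
Op 6: inc R0 by 5 -> R0=(7,0,0,0) value=7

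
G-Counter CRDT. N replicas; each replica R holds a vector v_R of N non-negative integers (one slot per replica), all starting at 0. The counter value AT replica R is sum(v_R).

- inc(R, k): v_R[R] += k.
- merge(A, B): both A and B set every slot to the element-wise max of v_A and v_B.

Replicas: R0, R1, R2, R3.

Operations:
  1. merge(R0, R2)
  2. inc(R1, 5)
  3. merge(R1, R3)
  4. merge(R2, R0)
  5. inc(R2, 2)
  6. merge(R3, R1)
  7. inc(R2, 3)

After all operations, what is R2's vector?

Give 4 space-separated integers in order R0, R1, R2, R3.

Op 1: merge R0<->R2 -> R0=(0,0,0,0) R2=(0,0,0,0)
Op 2: inc R1 by 5 -> R1=(0,5,0,0) value=5
Op 3: merge R1<->R3 -> R1=(0,5,0,0) R3=(0,5,0,0)
Op 4: merge R2<->R0 -> R2=(0,0,0,0) R0=(0,0,0,0)
Op 5: inc R2 by 2 -> R2=(0,0,2,0) value=2
Op 6: merge R3<->R1 -> R3=(0,5,0,0) R1=(0,5,0,0)
Op 7: inc R2 by 3 -> R2=(0,0,5,0) value=5

Answer: 0 0 5 0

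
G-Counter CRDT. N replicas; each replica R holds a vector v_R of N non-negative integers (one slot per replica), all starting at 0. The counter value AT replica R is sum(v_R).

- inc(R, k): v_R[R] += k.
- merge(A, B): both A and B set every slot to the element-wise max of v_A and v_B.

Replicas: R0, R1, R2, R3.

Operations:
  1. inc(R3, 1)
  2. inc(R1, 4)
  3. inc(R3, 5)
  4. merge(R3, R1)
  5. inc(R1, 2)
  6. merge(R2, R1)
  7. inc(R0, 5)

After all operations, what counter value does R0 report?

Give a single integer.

Op 1: inc R3 by 1 -> R3=(0,0,0,1) value=1
Op 2: inc R1 by 4 -> R1=(0,4,0,0) value=4
Op 3: inc R3 by 5 -> R3=(0,0,0,6) value=6
Op 4: merge R3<->R1 -> R3=(0,4,0,6) R1=(0,4,0,6)
Op 5: inc R1 by 2 -> R1=(0,6,0,6) value=12
Op 6: merge R2<->R1 -> R2=(0,6,0,6) R1=(0,6,0,6)
Op 7: inc R0 by 5 -> R0=(5,0,0,0) value=5

Answer: 5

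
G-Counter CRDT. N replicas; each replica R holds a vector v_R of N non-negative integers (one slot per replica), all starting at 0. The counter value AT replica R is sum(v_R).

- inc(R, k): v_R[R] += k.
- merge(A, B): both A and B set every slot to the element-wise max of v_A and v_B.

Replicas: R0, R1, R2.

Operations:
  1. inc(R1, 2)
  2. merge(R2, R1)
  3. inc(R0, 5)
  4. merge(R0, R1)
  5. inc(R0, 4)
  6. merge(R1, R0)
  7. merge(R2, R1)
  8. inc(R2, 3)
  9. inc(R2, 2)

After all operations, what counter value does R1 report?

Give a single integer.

Op 1: inc R1 by 2 -> R1=(0,2,0) value=2
Op 2: merge R2<->R1 -> R2=(0,2,0) R1=(0,2,0)
Op 3: inc R0 by 5 -> R0=(5,0,0) value=5
Op 4: merge R0<->R1 -> R0=(5,2,0) R1=(5,2,0)
Op 5: inc R0 by 4 -> R0=(9,2,0) value=11
Op 6: merge R1<->R0 -> R1=(9,2,0) R0=(9,2,0)
Op 7: merge R2<->R1 -> R2=(9,2,0) R1=(9,2,0)
Op 8: inc R2 by 3 -> R2=(9,2,3) value=14
Op 9: inc R2 by 2 -> R2=(9,2,5) value=16

Answer: 11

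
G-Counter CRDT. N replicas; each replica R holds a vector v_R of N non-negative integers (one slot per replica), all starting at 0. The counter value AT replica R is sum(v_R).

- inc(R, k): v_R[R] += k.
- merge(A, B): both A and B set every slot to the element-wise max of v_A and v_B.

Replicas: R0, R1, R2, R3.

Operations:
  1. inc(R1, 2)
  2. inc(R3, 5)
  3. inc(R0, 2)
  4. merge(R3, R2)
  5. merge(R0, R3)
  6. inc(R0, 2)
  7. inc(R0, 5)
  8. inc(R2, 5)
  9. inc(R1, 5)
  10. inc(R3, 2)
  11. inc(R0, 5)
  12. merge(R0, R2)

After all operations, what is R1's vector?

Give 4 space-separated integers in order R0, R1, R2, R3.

Op 1: inc R1 by 2 -> R1=(0,2,0,0) value=2
Op 2: inc R3 by 5 -> R3=(0,0,0,5) value=5
Op 3: inc R0 by 2 -> R0=(2,0,0,0) value=2
Op 4: merge R3<->R2 -> R3=(0,0,0,5) R2=(0,0,0,5)
Op 5: merge R0<->R3 -> R0=(2,0,0,5) R3=(2,0,0,5)
Op 6: inc R0 by 2 -> R0=(4,0,0,5) value=9
Op 7: inc R0 by 5 -> R0=(9,0,0,5) value=14
Op 8: inc R2 by 5 -> R2=(0,0,5,5) value=10
Op 9: inc R1 by 5 -> R1=(0,7,0,0) value=7
Op 10: inc R3 by 2 -> R3=(2,0,0,7) value=9
Op 11: inc R0 by 5 -> R0=(14,0,0,5) value=19
Op 12: merge R0<->R2 -> R0=(14,0,5,5) R2=(14,0,5,5)

Answer: 0 7 0 0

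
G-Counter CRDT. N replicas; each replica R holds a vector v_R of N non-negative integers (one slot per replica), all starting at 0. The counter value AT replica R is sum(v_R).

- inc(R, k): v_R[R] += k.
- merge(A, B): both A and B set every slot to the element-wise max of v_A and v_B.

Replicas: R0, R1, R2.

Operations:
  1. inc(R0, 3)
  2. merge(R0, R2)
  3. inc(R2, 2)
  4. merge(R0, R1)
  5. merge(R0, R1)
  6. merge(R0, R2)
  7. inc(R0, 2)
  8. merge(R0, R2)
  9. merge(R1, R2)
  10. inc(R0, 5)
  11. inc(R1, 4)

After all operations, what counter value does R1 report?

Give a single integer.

Op 1: inc R0 by 3 -> R0=(3,0,0) value=3
Op 2: merge R0<->R2 -> R0=(3,0,0) R2=(3,0,0)
Op 3: inc R2 by 2 -> R2=(3,0,2) value=5
Op 4: merge R0<->R1 -> R0=(3,0,0) R1=(3,0,0)
Op 5: merge R0<->R1 -> R0=(3,0,0) R1=(3,0,0)
Op 6: merge R0<->R2 -> R0=(3,0,2) R2=(3,0,2)
Op 7: inc R0 by 2 -> R0=(5,0,2) value=7
Op 8: merge R0<->R2 -> R0=(5,0,2) R2=(5,0,2)
Op 9: merge R1<->R2 -> R1=(5,0,2) R2=(5,0,2)
Op 10: inc R0 by 5 -> R0=(10,0,2) value=12
Op 11: inc R1 by 4 -> R1=(5,4,2) value=11

Answer: 11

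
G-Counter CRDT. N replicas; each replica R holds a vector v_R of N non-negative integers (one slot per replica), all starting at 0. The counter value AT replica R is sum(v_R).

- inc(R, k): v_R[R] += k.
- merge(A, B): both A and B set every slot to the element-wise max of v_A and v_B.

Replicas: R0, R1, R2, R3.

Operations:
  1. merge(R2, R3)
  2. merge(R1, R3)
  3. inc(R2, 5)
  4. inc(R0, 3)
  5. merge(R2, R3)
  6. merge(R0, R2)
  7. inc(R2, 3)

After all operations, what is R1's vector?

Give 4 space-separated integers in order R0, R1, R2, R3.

Answer: 0 0 0 0

Derivation:
Op 1: merge R2<->R3 -> R2=(0,0,0,0) R3=(0,0,0,0)
Op 2: merge R1<->R3 -> R1=(0,0,0,0) R3=(0,0,0,0)
Op 3: inc R2 by 5 -> R2=(0,0,5,0) value=5
Op 4: inc R0 by 3 -> R0=(3,0,0,0) value=3
Op 5: merge R2<->R3 -> R2=(0,0,5,0) R3=(0,0,5,0)
Op 6: merge R0<->R2 -> R0=(3,0,5,0) R2=(3,0,5,0)
Op 7: inc R2 by 3 -> R2=(3,0,8,0) value=11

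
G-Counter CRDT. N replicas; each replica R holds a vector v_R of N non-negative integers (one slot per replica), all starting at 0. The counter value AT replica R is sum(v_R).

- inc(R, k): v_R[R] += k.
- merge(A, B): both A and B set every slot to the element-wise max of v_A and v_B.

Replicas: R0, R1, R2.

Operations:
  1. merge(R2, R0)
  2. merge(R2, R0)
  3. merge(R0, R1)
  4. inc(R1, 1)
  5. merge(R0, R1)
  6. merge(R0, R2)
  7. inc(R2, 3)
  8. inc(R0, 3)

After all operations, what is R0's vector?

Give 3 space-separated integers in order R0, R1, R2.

Answer: 3 1 0

Derivation:
Op 1: merge R2<->R0 -> R2=(0,0,0) R0=(0,0,0)
Op 2: merge R2<->R0 -> R2=(0,0,0) R0=(0,0,0)
Op 3: merge R0<->R1 -> R0=(0,0,0) R1=(0,0,0)
Op 4: inc R1 by 1 -> R1=(0,1,0) value=1
Op 5: merge R0<->R1 -> R0=(0,1,0) R1=(0,1,0)
Op 6: merge R0<->R2 -> R0=(0,1,0) R2=(0,1,0)
Op 7: inc R2 by 3 -> R2=(0,1,3) value=4
Op 8: inc R0 by 3 -> R0=(3,1,0) value=4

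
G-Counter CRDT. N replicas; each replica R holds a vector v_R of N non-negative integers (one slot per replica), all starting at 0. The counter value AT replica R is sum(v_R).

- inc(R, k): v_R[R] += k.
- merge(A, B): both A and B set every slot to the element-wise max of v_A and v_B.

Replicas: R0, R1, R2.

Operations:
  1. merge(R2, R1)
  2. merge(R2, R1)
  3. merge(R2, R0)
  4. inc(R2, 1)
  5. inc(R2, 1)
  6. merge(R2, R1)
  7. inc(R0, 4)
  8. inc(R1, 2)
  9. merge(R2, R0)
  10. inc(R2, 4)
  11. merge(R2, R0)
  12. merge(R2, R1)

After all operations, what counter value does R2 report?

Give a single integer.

Answer: 12

Derivation:
Op 1: merge R2<->R1 -> R2=(0,0,0) R1=(0,0,0)
Op 2: merge R2<->R1 -> R2=(0,0,0) R1=(0,0,0)
Op 3: merge R2<->R0 -> R2=(0,0,0) R0=(0,0,0)
Op 4: inc R2 by 1 -> R2=(0,0,1) value=1
Op 5: inc R2 by 1 -> R2=(0,0,2) value=2
Op 6: merge R2<->R1 -> R2=(0,0,2) R1=(0,0,2)
Op 7: inc R0 by 4 -> R0=(4,0,0) value=4
Op 8: inc R1 by 2 -> R1=(0,2,2) value=4
Op 9: merge R2<->R0 -> R2=(4,0,2) R0=(4,0,2)
Op 10: inc R2 by 4 -> R2=(4,0,6) value=10
Op 11: merge R2<->R0 -> R2=(4,0,6) R0=(4,0,6)
Op 12: merge R2<->R1 -> R2=(4,2,6) R1=(4,2,6)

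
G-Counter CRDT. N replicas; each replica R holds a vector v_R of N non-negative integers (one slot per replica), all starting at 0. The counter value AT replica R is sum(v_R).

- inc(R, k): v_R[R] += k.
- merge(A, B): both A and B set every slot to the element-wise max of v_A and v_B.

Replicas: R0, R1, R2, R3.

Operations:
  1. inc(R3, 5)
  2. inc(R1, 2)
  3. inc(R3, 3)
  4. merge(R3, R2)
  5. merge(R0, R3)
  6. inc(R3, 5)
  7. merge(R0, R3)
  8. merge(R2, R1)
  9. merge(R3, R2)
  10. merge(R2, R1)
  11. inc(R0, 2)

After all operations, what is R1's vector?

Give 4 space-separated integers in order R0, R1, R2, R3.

Answer: 0 2 0 13

Derivation:
Op 1: inc R3 by 5 -> R3=(0,0,0,5) value=5
Op 2: inc R1 by 2 -> R1=(0,2,0,0) value=2
Op 3: inc R3 by 3 -> R3=(0,0,0,8) value=8
Op 4: merge R3<->R2 -> R3=(0,0,0,8) R2=(0,0,0,8)
Op 5: merge R0<->R3 -> R0=(0,0,0,8) R3=(0,0,0,8)
Op 6: inc R3 by 5 -> R3=(0,0,0,13) value=13
Op 7: merge R0<->R3 -> R0=(0,0,0,13) R3=(0,0,0,13)
Op 8: merge R2<->R1 -> R2=(0,2,0,8) R1=(0,2,0,8)
Op 9: merge R3<->R2 -> R3=(0,2,0,13) R2=(0,2,0,13)
Op 10: merge R2<->R1 -> R2=(0,2,0,13) R1=(0,2,0,13)
Op 11: inc R0 by 2 -> R0=(2,0,0,13) value=15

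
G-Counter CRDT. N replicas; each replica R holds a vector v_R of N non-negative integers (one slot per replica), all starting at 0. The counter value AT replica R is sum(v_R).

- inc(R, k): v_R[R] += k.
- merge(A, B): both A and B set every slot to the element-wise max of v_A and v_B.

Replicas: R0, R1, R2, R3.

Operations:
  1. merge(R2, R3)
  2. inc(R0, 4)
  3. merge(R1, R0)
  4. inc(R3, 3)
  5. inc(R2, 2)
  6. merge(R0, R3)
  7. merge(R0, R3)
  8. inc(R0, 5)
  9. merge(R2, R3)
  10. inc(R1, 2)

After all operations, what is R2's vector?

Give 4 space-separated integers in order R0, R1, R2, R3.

Op 1: merge R2<->R3 -> R2=(0,0,0,0) R3=(0,0,0,0)
Op 2: inc R0 by 4 -> R0=(4,0,0,0) value=4
Op 3: merge R1<->R0 -> R1=(4,0,0,0) R0=(4,0,0,0)
Op 4: inc R3 by 3 -> R3=(0,0,0,3) value=3
Op 5: inc R2 by 2 -> R2=(0,0,2,0) value=2
Op 6: merge R0<->R3 -> R0=(4,0,0,3) R3=(4,0,0,3)
Op 7: merge R0<->R3 -> R0=(4,0,0,3) R3=(4,0,0,3)
Op 8: inc R0 by 5 -> R0=(9,0,0,3) value=12
Op 9: merge R2<->R3 -> R2=(4,0,2,3) R3=(4,0,2,3)
Op 10: inc R1 by 2 -> R1=(4,2,0,0) value=6

Answer: 4 0 2 3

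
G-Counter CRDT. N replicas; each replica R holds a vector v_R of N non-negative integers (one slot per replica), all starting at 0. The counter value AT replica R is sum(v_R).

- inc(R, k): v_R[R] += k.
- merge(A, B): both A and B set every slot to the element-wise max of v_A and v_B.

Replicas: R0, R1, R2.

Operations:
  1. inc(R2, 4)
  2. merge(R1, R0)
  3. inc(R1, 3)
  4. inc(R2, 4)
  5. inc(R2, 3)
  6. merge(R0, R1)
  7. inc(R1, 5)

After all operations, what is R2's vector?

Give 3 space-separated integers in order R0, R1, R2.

Answer: 0 0 11

Derivation:
Op 1: inc R2 by 4 -> R2=(0,0,4) value=4
Op 2: merge R1<->R0 -> R1=(0,0,0) R0=(0,0,0)
Op 3: inc R1 by 3 -> R1=(0,3,0) value=3
Op 4: inc R2 by 4 -> R2=(0,0,8) value=8
Op 5: inc R2 by 3 -> R2=(0,0,11) value=11
Op 6: merge R0<->R1 -> R0=(0,3,0) R1=(0,3,0)
Op 7: inc R1 by 5 -> R1=(0,8,0) value=8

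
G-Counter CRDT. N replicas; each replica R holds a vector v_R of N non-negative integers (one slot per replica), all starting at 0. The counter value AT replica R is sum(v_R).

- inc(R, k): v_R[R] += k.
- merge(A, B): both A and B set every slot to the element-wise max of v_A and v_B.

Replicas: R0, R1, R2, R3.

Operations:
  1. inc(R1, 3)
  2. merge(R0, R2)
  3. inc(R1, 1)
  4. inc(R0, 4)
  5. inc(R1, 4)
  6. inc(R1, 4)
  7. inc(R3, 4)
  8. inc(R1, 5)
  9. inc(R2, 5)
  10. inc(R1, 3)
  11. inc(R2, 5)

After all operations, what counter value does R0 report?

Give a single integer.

Answer: 4

Derivation:
Op 1: inc R1 by 3 -> R1=(0,3,0,0) value=3
Op 2: merge R0<->R2 -> R0=(0,0,0,0) R2=(0,0,0,0)
Op 3: inc R1 by 1 -> R1=(0,4,0,0) value=4
Op 4: inc R0 by 4 -> R0=(4,0,0,0) value=4
Op 5: inc R1 by 4 -> R1=(0,8,0,0) value=8
Op 6: inc R1 by 4 -> R1=(0,12,0,0) value=12
Op 7: inc R3 by 4 -> R3=(0,0,0,4) value=4
Op 8: inc R1 by 5 -> R1=(0,17,0,0) value=17
Op 9: inc R2 by 5 -> R2=(0,0,5,0) value=5
Op 10: inc R1 by 3 -> R1=(0,20,0,0) value=20
Op 11: inc R2 by 5 -> R2=(0,0,10,0) value=10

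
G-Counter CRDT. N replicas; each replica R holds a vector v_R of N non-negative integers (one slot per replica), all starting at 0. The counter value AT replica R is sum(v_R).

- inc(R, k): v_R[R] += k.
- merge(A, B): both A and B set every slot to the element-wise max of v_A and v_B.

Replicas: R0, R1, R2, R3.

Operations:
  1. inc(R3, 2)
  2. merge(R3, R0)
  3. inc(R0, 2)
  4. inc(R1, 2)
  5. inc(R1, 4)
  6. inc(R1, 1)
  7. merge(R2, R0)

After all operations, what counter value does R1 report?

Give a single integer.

Answer: 7

Derivation:
Op 1: inc R3 by 2 -> R3=(0,0,0,2) value=2
Op 2: merge R3<->R0 -> R3=(0,0,0,2) R0=(0,0,0,2)
Op 3: inc R0 by 2 -> R0=(2,0,0,2) value=4
Op 4: inc R1 by 2 -> R1=(0,2,0,0) value=2
Op 5: inc R1 by 4 -> R1=(0,6,0,0) value=6
Op 6: inc R1 by 1 -> R1=(0,7,0,0) value=7
Op 7: merge R2<->R0 -> R2=(2,0,0,2) R0=(2,0,0,2)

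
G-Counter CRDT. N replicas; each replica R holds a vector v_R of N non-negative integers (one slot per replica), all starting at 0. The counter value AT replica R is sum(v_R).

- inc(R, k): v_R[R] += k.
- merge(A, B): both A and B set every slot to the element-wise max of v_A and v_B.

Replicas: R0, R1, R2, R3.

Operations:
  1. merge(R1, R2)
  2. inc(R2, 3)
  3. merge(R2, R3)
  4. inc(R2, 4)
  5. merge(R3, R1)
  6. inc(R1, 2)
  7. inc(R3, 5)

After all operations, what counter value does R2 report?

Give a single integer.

Answer: 7

Derivation:
Op 1: merge R1<->R2 -> R1=(0,0,0,0) R2=(0,0,0,0)
Op 2: inc R2 by 3 -> R2=(0,0,3,0) value=3
Op 3: merge R2<->R3 -> R2=(0,0,3,0) R3=(0,0,3,0)
Op 4: inc R2 by 4 -> R2=(0,0,7,0) value=7
Op 5: merge R3<->R1 -> R3=(0,0,3,0) R1=(0,0,3,0)
Op 6: inc R1 by 2 -> R1=(0,2,3,0) value=5
Op 7: inc R3 by 5 -> R3=(0,0,3,5) value=8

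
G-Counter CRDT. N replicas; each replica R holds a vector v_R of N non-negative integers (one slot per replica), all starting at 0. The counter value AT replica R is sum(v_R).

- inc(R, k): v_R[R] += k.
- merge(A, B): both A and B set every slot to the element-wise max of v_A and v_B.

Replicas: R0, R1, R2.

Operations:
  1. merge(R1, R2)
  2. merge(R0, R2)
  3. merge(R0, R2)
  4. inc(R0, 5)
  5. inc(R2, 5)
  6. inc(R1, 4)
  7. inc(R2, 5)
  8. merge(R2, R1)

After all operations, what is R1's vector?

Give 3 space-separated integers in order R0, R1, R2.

Op 1: merge R1<->R2 -> R1=(0,0,0) R2=(0,0,0)
Op 2: merge R0<->R2 -> R0=(0,0,0) R2=(0,0,0)
Op 3: merge R0<->R2 -> R0=(0,0,0) R2=(0,0,0)
Op 4: inc R0 by 5 -> R0=(5,0,0) value=5
Op 5: inc R2 by 5 -> R2=(0,0,5) value=5
Op 6: inc R1 by 4 -> R1=(0,4,0) value=4
Op 7: inc R2 by 5 -> R2=(0,0,10) value=10
Op 8: merge R2<->R1 -> R2=(0,4,10) R1=(0,4,10)

Answer: 0 4 10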